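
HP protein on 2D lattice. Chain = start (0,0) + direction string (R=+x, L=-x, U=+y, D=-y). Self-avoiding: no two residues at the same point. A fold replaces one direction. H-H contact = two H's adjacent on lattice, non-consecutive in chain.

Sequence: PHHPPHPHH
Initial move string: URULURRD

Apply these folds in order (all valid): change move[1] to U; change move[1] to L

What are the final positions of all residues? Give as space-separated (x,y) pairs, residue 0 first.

Answer: (0,0) (0,1) (-1,1) (-1,2) (-2,2) (-2,3) (-1,3) (0,3) (0,2)

Derivation:
Initial moves: URULURRD
Fold: move[1]->U => UUULURRD (positions: [(0, 0), (0, 1), (0, 2), (0, 3), (-1, 3), (-1, 4), (0, 4), (1, 4), (1, 3)])
Fold: move[1]->L => ULULURRD (positions: [(0, 0), (0, 1), (-1, 1), (-1, 2), (-2, 2), (-2, 3), (-1, 3), (0, 3), (0, 2)])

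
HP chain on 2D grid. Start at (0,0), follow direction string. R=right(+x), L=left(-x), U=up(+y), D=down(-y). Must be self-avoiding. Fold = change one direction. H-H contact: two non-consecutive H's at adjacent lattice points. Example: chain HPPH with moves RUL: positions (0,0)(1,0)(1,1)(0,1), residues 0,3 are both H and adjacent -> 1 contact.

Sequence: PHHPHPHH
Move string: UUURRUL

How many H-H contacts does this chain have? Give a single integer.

Answer: 1

Derivation:
Positions: [(0, 0), (0, 1), (0, 2), (0, 3), (1, 3), (2, 3), (2, 4), (1, 4)]
H-H contact: residue 4 @(1,3) - residue 7 @(1, 4)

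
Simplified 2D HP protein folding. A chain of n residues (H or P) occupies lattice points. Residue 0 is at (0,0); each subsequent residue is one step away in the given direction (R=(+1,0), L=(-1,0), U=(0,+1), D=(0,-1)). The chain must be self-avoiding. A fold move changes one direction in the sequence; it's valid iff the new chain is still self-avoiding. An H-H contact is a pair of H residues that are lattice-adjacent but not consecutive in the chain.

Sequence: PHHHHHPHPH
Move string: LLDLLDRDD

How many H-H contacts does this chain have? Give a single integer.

Answer: 1

Derivation:
Positions: [(0, 0), (-1, 0), (-2, 0), (-2, -1), (-3, -1), (-4, -1), (-4, -2), (-3, -2), (-3, -3), (-3, -4)]
H-H contact: residue 4 @(-3,-1) - residue 7 @(-3, -2)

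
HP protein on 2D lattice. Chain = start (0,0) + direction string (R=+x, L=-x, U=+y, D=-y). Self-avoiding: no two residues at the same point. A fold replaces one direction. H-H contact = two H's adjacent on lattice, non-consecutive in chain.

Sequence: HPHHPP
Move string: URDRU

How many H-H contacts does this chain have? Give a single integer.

Positions: [(0, 0), (0, 1), (1, 1), (1, 0), (2, 0), (2, 1)]
H-H contact: residue 0 @(0,0) - residue 3 @(1, 0)

Answer: 1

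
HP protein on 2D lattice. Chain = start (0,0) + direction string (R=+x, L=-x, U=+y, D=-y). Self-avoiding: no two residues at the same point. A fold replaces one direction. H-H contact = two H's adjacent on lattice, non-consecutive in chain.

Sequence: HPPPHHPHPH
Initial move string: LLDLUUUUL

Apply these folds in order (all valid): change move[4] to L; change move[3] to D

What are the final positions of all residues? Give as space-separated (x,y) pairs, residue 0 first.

Answer: (0,0) (-1,0) (-2,0) (-2,-1) (-2,-2) (-3,-2) (-3,-1) (-3,0) (-3,1) (-4,1)

Derivation:
Initial moves: LLDLUUUUL
Fold: move[4]->L => LLDLLUUUL (positions: [(0, 0), (-1, 0), (-2, 0), (-2, -1), (-3, -1), (-4, -1), (-4, 0), (-4, 1), (-4, 2), (-5, 2)])
Fold: move[3]->D => LLDDLUUUL (positions: [(0, 0), (-1, 0), (-2, 0), (-2, -1), (-2, -2), (-3, -2), (-3, -1), (-3, 0), (-3, 1), (-4, 1)])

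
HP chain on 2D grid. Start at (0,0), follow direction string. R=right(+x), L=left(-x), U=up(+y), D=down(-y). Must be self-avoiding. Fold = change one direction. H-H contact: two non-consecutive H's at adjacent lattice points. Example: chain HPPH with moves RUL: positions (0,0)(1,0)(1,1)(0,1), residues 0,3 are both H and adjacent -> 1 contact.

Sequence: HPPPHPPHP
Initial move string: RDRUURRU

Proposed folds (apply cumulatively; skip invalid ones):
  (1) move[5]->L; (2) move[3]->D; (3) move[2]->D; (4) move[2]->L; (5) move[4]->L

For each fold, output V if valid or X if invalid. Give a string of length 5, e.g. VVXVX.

Answer: XXXXX

Derivation:
Initial: RDRUURRU -> [(0, 0), (1, 0), (1, -1), (2, -1), (2, 0), (2, 1), (3, 1), (4, 1), (4, 2)]
Fold 1: move[5]->L => RDRUULRU INVALID (collision), skipped
Fold 2: move[3]->D => RDRDURRU INVALID (collision), skipped
Fold 3: move[2]->D => RDDUURRU INVALID (collision), skipped
Fold 4: move[2]->L => RDLUURRU INVALID (collision), skipped
Fold 5: move[4]->L => RDRULRRU INVALID (collision), skipped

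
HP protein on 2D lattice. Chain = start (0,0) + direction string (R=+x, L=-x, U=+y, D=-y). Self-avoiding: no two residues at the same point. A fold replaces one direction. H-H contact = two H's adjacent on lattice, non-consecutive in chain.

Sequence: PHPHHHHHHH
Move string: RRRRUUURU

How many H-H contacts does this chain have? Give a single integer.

Answer: 0

Derivation:
Positions: [(0, 0), (1, 0), (2, 0), (3, 0), (4, 0), (4, 1), (4, 2), (4, 3), (5, 3), (5, 4)]
No H-H contacts found.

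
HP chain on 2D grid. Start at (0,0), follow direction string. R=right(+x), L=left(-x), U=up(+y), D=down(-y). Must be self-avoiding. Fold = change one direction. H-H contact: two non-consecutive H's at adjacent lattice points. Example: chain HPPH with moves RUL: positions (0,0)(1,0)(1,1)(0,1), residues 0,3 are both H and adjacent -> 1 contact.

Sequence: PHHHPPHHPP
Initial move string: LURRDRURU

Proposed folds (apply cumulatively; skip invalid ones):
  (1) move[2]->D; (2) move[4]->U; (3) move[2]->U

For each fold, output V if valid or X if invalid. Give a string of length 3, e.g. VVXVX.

Initial: LURRDRURU -> [(0, 0), (-1, 0), (-1, 1), (0, 1), (1, 1), (1, 0), (2, 0), (2, 1), (3, 1), (3, 2)]
Fold 1: move[2]->D => LUDRDRURU INVALID (collision), skipped
Fold 2: move[4]->U => LURRURURU VALID
Fold 3: move[2]->U => LUURURURU VALID

Answer: XVV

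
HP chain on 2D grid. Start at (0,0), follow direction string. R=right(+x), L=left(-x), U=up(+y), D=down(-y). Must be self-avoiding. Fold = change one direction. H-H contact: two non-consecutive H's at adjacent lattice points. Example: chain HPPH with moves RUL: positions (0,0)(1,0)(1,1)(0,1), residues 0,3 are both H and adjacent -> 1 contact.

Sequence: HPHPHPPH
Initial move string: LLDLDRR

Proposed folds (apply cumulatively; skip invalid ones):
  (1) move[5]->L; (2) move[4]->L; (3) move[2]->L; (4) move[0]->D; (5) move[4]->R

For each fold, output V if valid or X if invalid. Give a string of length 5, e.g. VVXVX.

Initial: LLDLDRR -> [(0, 0), (-1, 0), (-2, 0), (-2, -1), (-3, -1), (-3, -2), (-2, -2), (-1, -2)]
Fold 1: move[5]->L => LLDLDLR INVALID (collision), skipped
Fold 2: move[4]->L => LLDLLRR INVALID (collision), skipped
Fold 3: move[2]->L => LLLLDRR VALID
Fold 4: move[0]->D => DLLLDRR VALID
Fold 5: move[4]->R => DLLLRRR INVALID (collision), skipped

Answer: XXVVX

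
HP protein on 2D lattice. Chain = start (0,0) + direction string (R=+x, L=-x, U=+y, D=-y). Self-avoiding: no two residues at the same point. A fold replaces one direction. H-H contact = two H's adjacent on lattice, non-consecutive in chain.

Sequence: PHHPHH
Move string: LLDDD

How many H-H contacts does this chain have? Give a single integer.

Answer: 0

Derivation:
Positions: [(0, 0), (-1, 0), (-2, 0), (-2, -1), (-2, -2), (-2, -3)]
No H-H contacts found.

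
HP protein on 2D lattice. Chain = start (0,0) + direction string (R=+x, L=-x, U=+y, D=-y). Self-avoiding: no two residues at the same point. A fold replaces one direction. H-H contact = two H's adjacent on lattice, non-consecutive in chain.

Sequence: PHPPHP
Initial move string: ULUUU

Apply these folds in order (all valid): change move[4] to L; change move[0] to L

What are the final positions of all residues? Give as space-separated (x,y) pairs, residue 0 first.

Initial moves: ULUUU
Fold: move[4]->L => ULUUL (positions: [(0, 0), (0, 1), (-1, 1), (-1, 2), (-1, 3), (-2, 3)])
Fold: move[0]->L => LLUUL (positions: [(0, 0), (-1, 0), (-2, 0), (-2, 1), (-2, 2), (-3, 2)])

Answer: (0,0) (-1,0) (-2,0) (-2,1) (-2,2) (-3,2)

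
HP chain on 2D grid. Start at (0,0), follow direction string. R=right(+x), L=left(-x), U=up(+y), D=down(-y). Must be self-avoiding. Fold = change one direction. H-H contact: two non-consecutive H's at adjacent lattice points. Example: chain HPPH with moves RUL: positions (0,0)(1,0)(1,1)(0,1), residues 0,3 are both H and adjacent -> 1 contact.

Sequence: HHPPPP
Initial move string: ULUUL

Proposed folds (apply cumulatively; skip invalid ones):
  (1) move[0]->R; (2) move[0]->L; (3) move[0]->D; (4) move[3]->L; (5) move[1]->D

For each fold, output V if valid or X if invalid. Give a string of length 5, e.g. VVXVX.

Initial: ULUUL -> [(0, 0), (0, 1), (-1, 1), (-1, 2), (-1, 3), (-2, 3)]
Fold 1: move[0]->R => RLUUL INVALID (collision), skipped
Fold 2: move[0]->L => LLUUL VALID
Fold 3: move[0]->D => DLUUL VALID
Fold 4: move[3]->L => DLULL VALID
Fold 5: move[1]->D => DDULL INVALID (collision), skipped

Answer: XVVVX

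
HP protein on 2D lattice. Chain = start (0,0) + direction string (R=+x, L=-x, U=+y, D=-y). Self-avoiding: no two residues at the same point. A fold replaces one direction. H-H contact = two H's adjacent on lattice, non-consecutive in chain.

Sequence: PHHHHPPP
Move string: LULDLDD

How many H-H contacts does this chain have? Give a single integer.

Answer: 1

Derivation:
Positions: [(0, 0), (-1, 0), (-1, 1), (-2, 1), (-2, 0), (-3, 0), (-3, -1), (-3, -2)]
H-H contact: residue 1 @(-1,0) - residue 4 @(-2, 0)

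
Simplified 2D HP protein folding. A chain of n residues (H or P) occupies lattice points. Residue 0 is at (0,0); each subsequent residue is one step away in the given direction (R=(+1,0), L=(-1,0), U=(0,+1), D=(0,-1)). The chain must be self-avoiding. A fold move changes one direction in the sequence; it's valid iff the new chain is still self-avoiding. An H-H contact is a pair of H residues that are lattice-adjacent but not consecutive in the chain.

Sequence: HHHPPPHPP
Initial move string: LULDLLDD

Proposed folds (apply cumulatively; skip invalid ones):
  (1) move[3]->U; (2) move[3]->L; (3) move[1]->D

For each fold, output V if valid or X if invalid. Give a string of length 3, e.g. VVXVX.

Answer: VVV

Derivation:
Initial: LULDLLDD -> [(0, 0), (-1, 0), (-1, 1), (-2, 1), (-2, 0), (-3, 0), (-4, 0), (-4, -1), (-4, -2)]
Fold 1: move[3]->U => LULULLDD VALID
Fold 2: move[3]->L => LULLLLDD VALID
Fold 3: move[1]->D => LDLLLLDD VALID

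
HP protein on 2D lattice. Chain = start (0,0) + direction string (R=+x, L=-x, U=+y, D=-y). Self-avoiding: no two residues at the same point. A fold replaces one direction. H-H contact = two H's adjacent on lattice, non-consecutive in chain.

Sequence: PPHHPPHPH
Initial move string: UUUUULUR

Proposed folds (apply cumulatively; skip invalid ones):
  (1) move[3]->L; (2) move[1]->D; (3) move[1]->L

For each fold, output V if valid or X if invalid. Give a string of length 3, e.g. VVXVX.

Answer: VXV

Derivation:
Initial: UUUUULUR -> [(0, 0), (0, 1), (0, 2), (0, 3), (0, 4), (0, 5), (-1, 5), (-1, 6), (0, 6)]
Fold 1: move[3]->L => UUULULUR VALID
Fold 2: move[1]->D => UDULULUR INVALID (collision), skipped
Fold 3: move[1]->L => ULULULUR VALID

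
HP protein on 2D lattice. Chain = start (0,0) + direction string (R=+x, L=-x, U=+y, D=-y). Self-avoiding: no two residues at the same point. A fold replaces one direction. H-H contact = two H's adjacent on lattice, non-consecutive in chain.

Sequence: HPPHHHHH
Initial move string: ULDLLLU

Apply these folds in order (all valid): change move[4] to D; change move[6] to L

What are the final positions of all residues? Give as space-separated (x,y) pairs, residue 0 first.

Initial moves: ULDLLLU
Fold: move[4]->D => ULDLDLU (positions: [(0, 0), (0, 1), (-1, 1), (-1, 0), (-2, 0), (-2, -1), (-3, -1), (-3, 0)])
Fold: move[6]->L => ULDLDLL (positions: [(0, 0), (0, 1), (-1, 1), (-1, 0), (-2, 0), (-2, -1), (-3, -1), (-4, -1)])

Answer: (0,0) (0,1) (-1,1) (-1,0) (-2,0) (-2,-1) (-3,-1) (-4,-1)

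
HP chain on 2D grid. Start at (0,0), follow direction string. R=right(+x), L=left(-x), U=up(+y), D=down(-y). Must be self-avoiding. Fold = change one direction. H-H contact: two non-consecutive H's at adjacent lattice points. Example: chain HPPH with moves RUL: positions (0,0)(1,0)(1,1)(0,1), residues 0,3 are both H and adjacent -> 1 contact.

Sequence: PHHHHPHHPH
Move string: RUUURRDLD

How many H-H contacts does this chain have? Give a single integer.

Answer: 1

Derivation:
Positions: [(0, 0), (1, 0), (1, 1), (1, 2), (1, 3), (2, 3), (3, 3), (3, 2), (2, 2), (2, 1)]
H-H contact: residue 2 @(1,1) - residue 9 @(2, 1)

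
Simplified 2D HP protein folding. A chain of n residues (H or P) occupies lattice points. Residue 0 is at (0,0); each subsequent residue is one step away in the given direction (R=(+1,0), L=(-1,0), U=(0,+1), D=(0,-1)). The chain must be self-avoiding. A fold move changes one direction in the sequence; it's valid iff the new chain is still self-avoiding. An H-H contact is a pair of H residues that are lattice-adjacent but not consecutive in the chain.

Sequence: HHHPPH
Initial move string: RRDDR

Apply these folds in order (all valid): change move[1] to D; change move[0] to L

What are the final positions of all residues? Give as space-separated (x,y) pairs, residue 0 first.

Answer: (0,0) (-1,0) (-1,-1) (-1,-2) (-1,-3) (0,-3)

Derivation:
Initial moves: RRDDR
Fold: move[1]->D => RDDDR (positions: [(0, 0), (1, 0), (1, -1), (1, -2), (1, -3), (2, -3)])
Fold: move[0]->L => LDDDR (positions: [(0, 0), (-1, 0), (-1, -1), (-1, -2), (-1, -3), (0, -3)])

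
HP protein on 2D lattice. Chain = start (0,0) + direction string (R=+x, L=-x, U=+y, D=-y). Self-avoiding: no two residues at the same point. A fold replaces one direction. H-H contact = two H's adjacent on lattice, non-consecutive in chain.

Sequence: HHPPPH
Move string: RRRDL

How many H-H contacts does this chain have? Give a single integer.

Positions: [(0, 0), (1, 0), (2, 0), (3, 0), (3, -1), (2, -1)]
No H-H contacts found.

Answer: 0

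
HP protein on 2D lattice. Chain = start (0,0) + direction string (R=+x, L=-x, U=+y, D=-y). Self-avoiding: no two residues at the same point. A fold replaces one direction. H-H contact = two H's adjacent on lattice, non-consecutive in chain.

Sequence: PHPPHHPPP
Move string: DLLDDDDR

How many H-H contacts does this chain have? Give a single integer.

Positions: [(0, 0), (0, -1), (-1, -1), (-2, -1), (-2, -2), (-2, -3), (-2, -4), (-2, -5), (-1, -5)]
No H-H contacts found.

Answer: 0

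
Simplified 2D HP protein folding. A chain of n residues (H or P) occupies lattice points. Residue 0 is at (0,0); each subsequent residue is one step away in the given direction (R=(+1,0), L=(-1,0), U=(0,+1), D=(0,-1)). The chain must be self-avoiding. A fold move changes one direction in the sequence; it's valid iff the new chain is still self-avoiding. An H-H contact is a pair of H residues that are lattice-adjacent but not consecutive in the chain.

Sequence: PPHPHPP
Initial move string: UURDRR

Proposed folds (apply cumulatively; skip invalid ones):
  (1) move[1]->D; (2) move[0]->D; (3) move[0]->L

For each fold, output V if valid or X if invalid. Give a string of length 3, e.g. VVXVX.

Answer: XXX

Derivation:
Initial: UURDRR -> [(0, 0), (0, 1), (0, 2), (1, 2), (1, 1), (2, 1), (3, 1)]
Fold 1: move[1]->D => UDRDRR INVALID (collision), skipped
Fold 2: move[0]->D => DURDRR INVALID (collision), skipped
Fold 3: move[0]->L => LURDRR INVALID (collision), skipped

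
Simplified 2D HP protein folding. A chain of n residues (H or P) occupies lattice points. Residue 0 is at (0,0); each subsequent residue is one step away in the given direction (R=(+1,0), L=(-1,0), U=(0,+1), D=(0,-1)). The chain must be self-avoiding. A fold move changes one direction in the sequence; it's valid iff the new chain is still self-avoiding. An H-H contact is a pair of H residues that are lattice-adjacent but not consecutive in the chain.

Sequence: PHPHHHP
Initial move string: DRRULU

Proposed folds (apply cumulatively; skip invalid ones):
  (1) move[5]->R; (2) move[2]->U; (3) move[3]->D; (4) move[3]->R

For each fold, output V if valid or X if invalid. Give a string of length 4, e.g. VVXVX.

Initial: DRRULU -> [(0, 0), (0, -1), (1, -1), (2, -1), (2, 0), (1, 0), (1, 1)]
Fold 1: move[5]->R => DRRULR INVALID (collision), skipped
Fold 2: move[2]->U => DRUULU VALID
Fold 3: move[3]->D => DRUDLU INVALID (collision), skipped
Fold 4: move[3]->R => DRURLU INVALID (collision), skipped

Answer: XVXX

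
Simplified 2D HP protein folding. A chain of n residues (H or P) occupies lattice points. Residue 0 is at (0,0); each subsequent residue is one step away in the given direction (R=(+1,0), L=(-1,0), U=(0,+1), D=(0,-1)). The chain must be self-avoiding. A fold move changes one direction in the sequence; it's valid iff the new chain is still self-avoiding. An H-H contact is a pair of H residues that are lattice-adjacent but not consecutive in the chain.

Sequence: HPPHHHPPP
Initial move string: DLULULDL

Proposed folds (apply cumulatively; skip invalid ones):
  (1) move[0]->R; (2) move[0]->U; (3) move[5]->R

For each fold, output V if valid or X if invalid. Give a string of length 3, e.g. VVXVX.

Initial: DLULULDL -> [(0, 0), (0, -1), (-1, -1), (-1, 0), (-2, 0), (-2, 1), (-3, 1), (-3, 0), (-4, 0)]
Fold 1: move[0]->R => RLULULDL INVALID (collision), skipped
Fold 2: move[0]->U => ULULULDL VALID
Fold 3: move[5]->R => ULULURDL INVALID (collision), skipped

Answer: XVX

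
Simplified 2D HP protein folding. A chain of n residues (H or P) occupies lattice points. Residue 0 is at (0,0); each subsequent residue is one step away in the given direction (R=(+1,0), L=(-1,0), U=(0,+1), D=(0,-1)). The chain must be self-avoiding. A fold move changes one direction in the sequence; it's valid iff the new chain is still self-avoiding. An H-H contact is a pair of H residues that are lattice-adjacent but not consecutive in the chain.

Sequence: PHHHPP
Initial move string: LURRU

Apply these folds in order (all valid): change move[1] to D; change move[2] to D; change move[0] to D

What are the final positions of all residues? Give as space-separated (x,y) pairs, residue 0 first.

Initial moves: LURRU
Fold: move[1]->D => LDRRU (positions: [(0, 0), (-1, 0), (-1, -1), (0, -1), (1, -1), (1, 0)])
Fold: move[2]->D => LDDRU (positions: [(0, 0), (-1, 0), (-1, -1), (-1, -2), (0, -2), (0, -1)])
Fold: move[0]->D => DDDRU (positions: [(0, 0), (0, -1), (0, -2), (0, -3), (1, -3), (1, -2)])

Answer: (0,0) (0,-1) (0,-2) (0,-3) (1,-3) (1,-2)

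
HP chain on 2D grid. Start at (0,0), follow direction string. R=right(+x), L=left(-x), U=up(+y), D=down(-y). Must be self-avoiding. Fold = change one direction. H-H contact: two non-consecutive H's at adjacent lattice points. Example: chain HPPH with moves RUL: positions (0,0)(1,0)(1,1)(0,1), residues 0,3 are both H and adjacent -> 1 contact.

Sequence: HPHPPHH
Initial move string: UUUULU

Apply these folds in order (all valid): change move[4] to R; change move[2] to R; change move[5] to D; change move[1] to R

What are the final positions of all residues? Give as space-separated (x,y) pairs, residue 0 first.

Answer: (0,0) (0,1) (1,1) (2,1) (2,2) (3,2) (3,1)

Derivation:
Initial moves: UUUULU
Fold: move[4]->R => UUUURU (positions: [(0, 0), (0, 1), (0, 2), (0, 3), (0, 4), (1, 4), (1, 5)])
Fold: move[2]->R => UURURU (positions: [(0, 0), (0, 1), (0, 2), (1, 2), (1, 3), (2, 3), (2, 4)])
Fold: move[5]->D => UURURD (positions: [(0, 0), (0, 1), (0, 2), (1, 2), (1, 3), (2, 3), (2, 2)])
Fold: move[1]->R => URRURD (positions: [(0, 0), (0, 1), (1, 1), (2, 1), (2, 2), (3, 2), (3, 1)])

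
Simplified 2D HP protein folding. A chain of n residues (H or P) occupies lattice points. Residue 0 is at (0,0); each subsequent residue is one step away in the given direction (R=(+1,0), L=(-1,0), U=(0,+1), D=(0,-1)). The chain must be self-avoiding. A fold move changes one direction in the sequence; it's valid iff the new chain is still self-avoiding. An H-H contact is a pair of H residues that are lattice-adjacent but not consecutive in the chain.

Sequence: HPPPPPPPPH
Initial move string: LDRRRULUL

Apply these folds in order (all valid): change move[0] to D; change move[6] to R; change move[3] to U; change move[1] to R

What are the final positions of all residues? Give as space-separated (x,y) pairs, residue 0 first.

Answer: (0,0) (0,-1) (1,-1) (2,-1) (2,0) (3,0) (3,1) (4,1) (4,2) (3,2)

Derivation:
Initial moves: LDRRRULUL
Fold: move[0]->D => DDRRRULUL (positions: [(0, 0), (0, -1), (0, -2), (1, -2), (2, -2), (3, -2), (3, -1), (2, -1), (2, 0), (1, 0)])
Fold: move[6]->R => DDRRRURUL (positions: [(0, 0), (0, -1), (0, -2), (1, -2), (2, -2), (3, -2), (3, -1), (4, -1), (4, 0), (3, 0)])
Fold: move[3]->U => DDRURURUL (positions: [(0, 0), (0, -1), (0, -2), (1, -2), (1, -1), (2, -1), (2, 0), (3, 0), (3, 1), (2, 1)])
Fold: move[1]->R => DRRURURUL (positions: [(0, 0), (0, -1), (1, -1), (2, -1), (2, 0), (3, 0), (3, 1), (4, 1), (4, 2), (3, 2)])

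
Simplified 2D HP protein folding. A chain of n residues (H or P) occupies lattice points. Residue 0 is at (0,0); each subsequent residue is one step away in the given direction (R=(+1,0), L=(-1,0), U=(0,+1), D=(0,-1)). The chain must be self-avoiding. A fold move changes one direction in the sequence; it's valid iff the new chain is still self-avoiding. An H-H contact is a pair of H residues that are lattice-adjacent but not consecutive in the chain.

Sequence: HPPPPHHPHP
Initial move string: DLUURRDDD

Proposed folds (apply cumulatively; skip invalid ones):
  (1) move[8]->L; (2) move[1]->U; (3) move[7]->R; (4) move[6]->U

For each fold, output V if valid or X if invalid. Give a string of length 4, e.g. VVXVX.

Initial: DLUURRDDD -> [(0, 0), (0, -1), (-1, -1), (-1, 0), (-1, 1), (0, 1), (1, 1), (1, 0), (1, -1), (1, -2)]
Fold 1: move[8]->L => DLUURRDDL INVALID (collision), skipped
Fold 2: move[1]->U => DUUURRDDD INVALID (collision), skipped
Fold 3: move[7]->R => DLUURRDRD VALID
Fold 4: move[6]->U => DLUURRURD VALID

Answer: XXVV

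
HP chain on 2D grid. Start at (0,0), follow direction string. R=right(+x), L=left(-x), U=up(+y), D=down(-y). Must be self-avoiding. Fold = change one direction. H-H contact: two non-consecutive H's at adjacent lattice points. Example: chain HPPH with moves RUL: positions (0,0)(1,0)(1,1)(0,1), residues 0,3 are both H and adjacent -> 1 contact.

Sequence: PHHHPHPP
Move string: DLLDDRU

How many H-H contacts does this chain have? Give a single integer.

Answer: 0

Derivation:
Positions: [(0, 0), (0, -1), (-1, -1), (-2, -1), (-2, -2), (-2, -3), (-1, -3), (-1, -2)]
No H-H contacts found.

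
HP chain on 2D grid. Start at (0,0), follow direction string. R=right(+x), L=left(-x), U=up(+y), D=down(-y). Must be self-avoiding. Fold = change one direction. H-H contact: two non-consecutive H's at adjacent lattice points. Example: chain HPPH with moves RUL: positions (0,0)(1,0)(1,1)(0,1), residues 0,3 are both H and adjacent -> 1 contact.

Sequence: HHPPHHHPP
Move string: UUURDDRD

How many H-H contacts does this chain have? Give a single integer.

Answer: 1

Derivation:
Positions: [(0, 0), (0, 1), (0, 2), (0, 3), (1, 3), (1, 2), (1, 1), (2, 1), (2, 0)]
H-H contact: residue 1 @(0,1) - residue 6 @(1, 1)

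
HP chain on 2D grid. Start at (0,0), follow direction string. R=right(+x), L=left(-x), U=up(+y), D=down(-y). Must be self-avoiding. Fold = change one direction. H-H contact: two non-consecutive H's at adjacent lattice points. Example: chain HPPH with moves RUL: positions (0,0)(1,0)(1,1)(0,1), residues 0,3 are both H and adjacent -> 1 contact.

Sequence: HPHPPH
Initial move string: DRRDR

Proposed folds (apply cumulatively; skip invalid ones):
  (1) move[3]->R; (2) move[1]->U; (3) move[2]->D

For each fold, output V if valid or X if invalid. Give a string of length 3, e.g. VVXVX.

Initial: DRRDR -> [(0, 0), (0, -1), (1, -1), (2, -1), (2, -2), (3, -2)]
Fold 1: move[3]->R => DRRRR VALID
Fold 2: move[1]->U => DURRR INVALID (collision), skipped
Fold 3: move[2]->D => DRDRR VALID

Answer: VXV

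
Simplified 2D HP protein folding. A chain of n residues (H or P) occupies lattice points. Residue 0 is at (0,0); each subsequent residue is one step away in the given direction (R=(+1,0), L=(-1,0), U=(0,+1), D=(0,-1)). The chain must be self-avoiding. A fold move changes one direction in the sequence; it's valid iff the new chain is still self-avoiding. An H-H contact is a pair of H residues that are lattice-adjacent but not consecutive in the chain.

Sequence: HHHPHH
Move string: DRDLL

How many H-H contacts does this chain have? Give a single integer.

Answer: 1

Derivation:
Positions: [(0, 0), (0, -1), (1, -1), (1, -2), (0, -2), (-1, -2)]
H-H contact: residue 1 @(0,-1) - residue 4 @(0, -2)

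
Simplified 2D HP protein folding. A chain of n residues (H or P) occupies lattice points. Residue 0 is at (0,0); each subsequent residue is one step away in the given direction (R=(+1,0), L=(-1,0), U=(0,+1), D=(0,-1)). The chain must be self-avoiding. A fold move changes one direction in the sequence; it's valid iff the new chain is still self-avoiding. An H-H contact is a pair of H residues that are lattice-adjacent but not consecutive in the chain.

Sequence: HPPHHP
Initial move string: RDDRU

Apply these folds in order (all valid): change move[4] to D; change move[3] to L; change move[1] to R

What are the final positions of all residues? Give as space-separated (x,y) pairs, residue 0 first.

Initial moves: RDDRU
Fold: move[4]->D => RDDRD (positions: [(0, 0), (1, 0), (1, -1), (1, -2), (2, -2), (2, -3)])
Fold: move[3]->L => RDDLD (positions: [(0, 0), (1, 0), (1, -1), (1, -2), (0, -2), (0, -3)])
Fold: move[1]->R => RRDLD (positions: [(0, 0), (1, 0), (2, 0), (2, -1), (1, -1), (1, -2)])

Answer: (0,0) (1,0) (2,0) (2,-1) (1,-1) (1,-2)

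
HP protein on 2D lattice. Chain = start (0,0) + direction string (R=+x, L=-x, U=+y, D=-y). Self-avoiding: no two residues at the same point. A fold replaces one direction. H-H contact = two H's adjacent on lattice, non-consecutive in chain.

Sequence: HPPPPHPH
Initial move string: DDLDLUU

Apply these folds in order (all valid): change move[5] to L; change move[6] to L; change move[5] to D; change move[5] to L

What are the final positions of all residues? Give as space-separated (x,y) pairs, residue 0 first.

Answer: (0,0) (0,-1) (0,-2) (-1,-2) (-1,-3) (-2,-3) (-3,-3) (-4,-3)

Derivation:
Initial moves: DDLDLUU
Fold: move[5]->L => DDLDLLU (positions: [(0, 0), (0, -1), (0, -2), (-1, -2), (-1, -3), (-2, -3), (-3, -3), (-3, -2)])
Fold: move[6]->L => DDLDLLL (positions: [(0, 0), (0, -1), (0, -2), (-1, -2), (-1, -3), (-2, -3), (-3, -3), (-4, -3)])
Fold: move[5]->D => DDLDLDL (positions: [(0, 0), (0, -1), (0, -2), (-1, -2), (-1, -3), (-2, -3), (-2, -4), (-3, -4)])
Fold: move[5]->L => DDLDLLL (positions: [(0, 0), (0, -1), (0, -2), (-1, -2), (-1, -3), (-2, -3), (-3, -3), (-4, -3)])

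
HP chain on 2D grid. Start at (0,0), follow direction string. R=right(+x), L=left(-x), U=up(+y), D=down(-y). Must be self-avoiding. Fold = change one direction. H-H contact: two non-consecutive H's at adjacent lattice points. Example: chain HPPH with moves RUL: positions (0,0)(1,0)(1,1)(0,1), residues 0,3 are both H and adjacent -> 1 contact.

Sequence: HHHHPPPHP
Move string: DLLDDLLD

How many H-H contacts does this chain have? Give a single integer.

Positions: [(0, 0), (0, -1), (-1, -1), (-2, -1), (-2, -2), (-2, -3), (-3, -3), (-4, -3), (-4, -4)]
No H-H contacts found.

Answer: 0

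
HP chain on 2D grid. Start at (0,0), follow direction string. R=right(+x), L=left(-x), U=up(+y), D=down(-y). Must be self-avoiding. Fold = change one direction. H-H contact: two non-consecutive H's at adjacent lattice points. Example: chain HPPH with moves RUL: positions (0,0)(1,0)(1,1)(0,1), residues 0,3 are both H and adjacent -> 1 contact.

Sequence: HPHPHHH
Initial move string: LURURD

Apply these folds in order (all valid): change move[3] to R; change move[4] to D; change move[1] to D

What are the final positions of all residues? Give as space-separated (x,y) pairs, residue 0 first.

Initial moves: LURURD
Fold: move[3]->R => LURRRD (positions: [(0, 0), (-1, 0), (-1, 1), (0, 1), (1, 1), (2, 1), (2, 0)])
Fold: move[4]->D => LURRDD (positions: [(0, 0), (-1, 0), (-1, 1), (0, 1), (1, 1), (1, 0), (1, -1)])
Fold: move[1]->D => LDRRDD (positions: [(0, 0), (-1, 0), (-1, -1), (0, -1), (1, -1), (1, -2), (1, -3)])

Answer: (0,0) (-1,0) (-1,-1) (0,-1) (1,-1) (1,-2) (1,-3)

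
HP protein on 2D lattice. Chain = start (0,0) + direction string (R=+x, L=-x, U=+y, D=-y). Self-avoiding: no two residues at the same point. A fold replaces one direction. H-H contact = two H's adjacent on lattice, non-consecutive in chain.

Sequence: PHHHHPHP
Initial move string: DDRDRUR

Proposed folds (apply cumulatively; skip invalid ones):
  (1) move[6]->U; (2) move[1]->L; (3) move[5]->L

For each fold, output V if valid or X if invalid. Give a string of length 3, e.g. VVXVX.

Initial: DDRDRUR -> [(0, 0), (0, -1), (0, -2), (1, -2), (1, -3), (2, -3), (2, -2), (3, -2)]
Fold 1: move[6]->U => DDRDRUU VALID
Fold 2: move[1]->L => DLRDRUU INVALID (collision), skipped
Fold 3: move[5]->L => DDRDRLU INVALID (collision), skipped

Answer: VXX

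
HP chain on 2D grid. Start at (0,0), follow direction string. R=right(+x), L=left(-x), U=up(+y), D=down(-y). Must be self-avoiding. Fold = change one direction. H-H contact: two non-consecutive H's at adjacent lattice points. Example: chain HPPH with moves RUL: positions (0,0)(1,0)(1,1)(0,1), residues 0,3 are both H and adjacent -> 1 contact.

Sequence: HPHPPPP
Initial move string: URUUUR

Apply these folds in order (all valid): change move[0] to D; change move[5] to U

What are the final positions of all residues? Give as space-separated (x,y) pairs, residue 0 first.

Answer: (0,0) (0,-1) (1,-1) (1,0) (1,1) (1,2) (1,3)

Derivation:
Initial moves: URUUUR
Fold: move[0]->D => DRUUUR (positions: [(0, 0), (0, -1), (1, -1), (1, 0), (1, 1), (1, 2), (2, 2)])
Fold: move[5]->U => DRUUUU (positions: [(0, 0), (0, -1), (1, -1), (1, 0), (1, 1), (1, 2), (1, 3)])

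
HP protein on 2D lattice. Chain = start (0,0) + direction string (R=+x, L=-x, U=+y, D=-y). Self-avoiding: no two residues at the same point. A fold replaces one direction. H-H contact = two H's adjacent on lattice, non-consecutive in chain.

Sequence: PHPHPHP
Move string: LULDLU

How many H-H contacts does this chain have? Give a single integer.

Answer: 0

Derivation:
Positions: [(0, 0), (-1, 0), (-1, 1), (-2, 1), (-2, 0), (-3, 0), (-3, 1)]
No H-H contacts found.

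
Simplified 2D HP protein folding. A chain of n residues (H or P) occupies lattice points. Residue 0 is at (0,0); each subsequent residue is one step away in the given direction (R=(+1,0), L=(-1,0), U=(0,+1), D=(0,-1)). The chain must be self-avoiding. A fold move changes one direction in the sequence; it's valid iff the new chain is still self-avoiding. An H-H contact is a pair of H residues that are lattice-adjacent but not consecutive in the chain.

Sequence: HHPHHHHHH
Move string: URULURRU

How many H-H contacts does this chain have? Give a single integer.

Positions: [(0, 0), (0, 1), (1, 1), (1, 2), (0, 2), (0, 3), (1, 3), (2, 3), (2, 4)]
H-H contact: residue 1 @(0,1) - residue 4 @(0, 2)
H-H contact: residue 3 @(1,2) - residue 6 @(1, 3)

Answer: 2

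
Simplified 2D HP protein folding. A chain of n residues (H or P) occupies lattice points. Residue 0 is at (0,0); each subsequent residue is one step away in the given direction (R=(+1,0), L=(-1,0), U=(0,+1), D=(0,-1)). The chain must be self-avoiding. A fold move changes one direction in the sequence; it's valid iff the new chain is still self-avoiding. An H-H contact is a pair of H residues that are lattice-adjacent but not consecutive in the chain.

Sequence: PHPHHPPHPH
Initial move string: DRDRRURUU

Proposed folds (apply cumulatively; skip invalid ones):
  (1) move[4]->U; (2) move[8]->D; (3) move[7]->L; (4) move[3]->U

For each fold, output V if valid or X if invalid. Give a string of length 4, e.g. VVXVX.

Initial: DRDRRURUU -> [(0, 0), (0, -1), (1, -1), (1, -2), (2, -2), (3, -2), (3, -1), (4, -1), (4, 0), (4, 1)]
Fold 1: move[4]->U => DRDRUURUU VALID
Fold 2: move[8]->D => DRDRUURUD INVALID (collision), skipped
Fold 3: move[7]->L => DRDRUURLU INVALID (collision), skipped
Fold 4: move[3]->U => DRDUUURUU INVALID (collision), skipped

Answer: VXXX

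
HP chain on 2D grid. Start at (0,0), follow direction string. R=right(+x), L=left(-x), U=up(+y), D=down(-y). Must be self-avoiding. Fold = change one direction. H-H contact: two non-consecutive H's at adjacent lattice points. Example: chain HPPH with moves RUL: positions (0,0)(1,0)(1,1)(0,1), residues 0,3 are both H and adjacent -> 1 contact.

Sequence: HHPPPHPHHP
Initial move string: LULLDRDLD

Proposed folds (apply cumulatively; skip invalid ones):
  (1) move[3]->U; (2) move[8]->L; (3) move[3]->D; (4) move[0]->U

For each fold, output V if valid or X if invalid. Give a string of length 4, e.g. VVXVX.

Answer: XVVX

Derivation:
Initial: LULLDRDLD -> [(0, 0), (-1, 0), (-1, 1), (-2, 1), (-3, 1), (-3, 0), (-2, 0), (-2, -1), (-3, -1), (-3, -2)]
Fold 1: move[3]->U => LULUDRDLD INVALID (collision), skipped
Fold 2: move[8]->L => LULLDRDLL VALID
Fold 3: move[3]->D => LULDDRDLL VALID
Fold 4: move[0]->U => UULDDRDLL INVALID (collision), skipped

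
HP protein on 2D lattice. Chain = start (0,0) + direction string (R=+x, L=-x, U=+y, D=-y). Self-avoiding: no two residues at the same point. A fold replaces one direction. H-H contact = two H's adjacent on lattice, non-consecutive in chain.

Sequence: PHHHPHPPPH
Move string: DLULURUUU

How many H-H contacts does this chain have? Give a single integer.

Answer: 0

Derivation:
Positions: [(0, 0), (0, -1), (-1, -1), (-1, 0), (-2, 0), (-2, 1), (-1, 1), (-1, 2), (-1, 3), (-1, 4)]
No H-H contacts found.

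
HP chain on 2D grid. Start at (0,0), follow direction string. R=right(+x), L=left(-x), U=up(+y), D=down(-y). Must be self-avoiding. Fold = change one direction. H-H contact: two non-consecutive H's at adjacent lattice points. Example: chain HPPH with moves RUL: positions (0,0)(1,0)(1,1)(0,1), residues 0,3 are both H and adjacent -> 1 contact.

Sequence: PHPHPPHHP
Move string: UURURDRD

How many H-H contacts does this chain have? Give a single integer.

Answer: 1

Derivation:
Positions: [(0, 0), (0, 1), (0, 2), (1, 2), (1, 3), (2, 3), (2, 2), (3, 2), (3, 1)]
H-H contact: residue 3 @(1,2) - residue 6 @(2, 2)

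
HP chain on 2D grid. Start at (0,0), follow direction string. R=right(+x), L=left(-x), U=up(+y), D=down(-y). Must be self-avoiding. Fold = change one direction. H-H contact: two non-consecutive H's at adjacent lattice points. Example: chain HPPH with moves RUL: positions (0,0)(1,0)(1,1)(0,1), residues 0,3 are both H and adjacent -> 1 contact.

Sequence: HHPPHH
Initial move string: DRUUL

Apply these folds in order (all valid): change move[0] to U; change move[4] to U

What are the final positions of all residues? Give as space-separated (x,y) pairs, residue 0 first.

Initial moves: DRUUL
Fold: move[0]->U => URUUL (positions: [(0, 0), (0, 1), (1, 1), (1, 2), (1, 3), (0, 3)])
Fold: move[4]->U => URUUU (positions: [(0, 0), (0, 1), (1, 1), (1, 2), (1, 3), (1, 4)])

Answer: (0,0) (0,1) (1,1) (1,2) (1,3) (1,4)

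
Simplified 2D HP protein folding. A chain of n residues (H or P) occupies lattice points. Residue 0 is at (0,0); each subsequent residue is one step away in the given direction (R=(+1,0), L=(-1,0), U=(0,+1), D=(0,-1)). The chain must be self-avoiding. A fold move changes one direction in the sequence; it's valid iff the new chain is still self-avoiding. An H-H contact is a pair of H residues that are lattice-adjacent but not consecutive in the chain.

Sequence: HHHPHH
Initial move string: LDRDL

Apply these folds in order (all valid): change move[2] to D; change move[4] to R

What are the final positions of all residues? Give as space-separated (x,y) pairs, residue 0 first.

Initial moves: LDRDL
Fold: move[2]->D => LDDDL (positions: [(0, 0), (-1, 0), (-1, -1), (-1, -2), (-1, -3), (-2, -3)])
Fold: move[4]->R => LDDDR (positions: [(0, 0), (-1, 0), (-1, -1), (-1, -2), (-1, -3), (0, -3)])

Answer: (0,0) (-1,0) (-1,-1) (-1,-2) (-1,-3) (0,-3)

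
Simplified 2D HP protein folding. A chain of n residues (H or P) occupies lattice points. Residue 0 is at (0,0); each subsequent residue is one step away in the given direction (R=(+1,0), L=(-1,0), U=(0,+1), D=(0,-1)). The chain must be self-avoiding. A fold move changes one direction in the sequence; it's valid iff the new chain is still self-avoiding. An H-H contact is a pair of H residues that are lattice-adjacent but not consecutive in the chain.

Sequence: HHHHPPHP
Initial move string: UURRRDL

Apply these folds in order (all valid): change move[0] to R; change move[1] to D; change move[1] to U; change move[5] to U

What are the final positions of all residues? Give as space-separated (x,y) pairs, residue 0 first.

Initial moves: UURRRDL
Fold: move[0]->R => RURRRDL (positions: [(0, 0), (1, 0), (1, 1), (2, 1), (3, 1), (4, 1), (4, 0), (3, 0)])
Fold: move[1]->D => RDRRRDL (positions: [(0, 0), (1, 0), (1, -1), (2, -1), (3, -1), (4, -1), (4, -2), (3, -2)])
Fold: move[1]->U => RURRRDL (positions: [(0, 0), (1, 0), (1, 1), (2, 1), (3, 1), (4, 1), (4, 0), (3, 0)])
Fold: move[5]->U => RURRRUL (positions: [(0, 0), (1, 0), (1, 1), (2, 1), (3, 1), (4, 1), (4, 2), (3, 2)])

Answer: (0,0) (1,0) (1,1) (2,1) (3,1) (4,1) (4,2) (3,2)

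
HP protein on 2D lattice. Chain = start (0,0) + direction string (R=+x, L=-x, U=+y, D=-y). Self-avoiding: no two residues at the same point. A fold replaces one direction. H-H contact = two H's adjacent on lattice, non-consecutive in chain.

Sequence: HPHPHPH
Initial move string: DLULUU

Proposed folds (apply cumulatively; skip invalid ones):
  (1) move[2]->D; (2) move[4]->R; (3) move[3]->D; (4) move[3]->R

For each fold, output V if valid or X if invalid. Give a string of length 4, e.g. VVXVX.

Answer: VXXX

Derivation:
Initial: DLULUU -> [(0, 0), (0, -1), (-1, -1), (-1, 0), (-2, 0), (-2, 1), (-2, 2)]
Fold 1: move[2]->D => DLDLUU VALID
Fold 2: move[4]->R => DLDLRU INVALID (collision), skipped
Fold 3: move[3]->D => DLDDUU INVALID (collision), skipped
Fold 4: move[3]->R => DLDRUU INVALID (collision), skipped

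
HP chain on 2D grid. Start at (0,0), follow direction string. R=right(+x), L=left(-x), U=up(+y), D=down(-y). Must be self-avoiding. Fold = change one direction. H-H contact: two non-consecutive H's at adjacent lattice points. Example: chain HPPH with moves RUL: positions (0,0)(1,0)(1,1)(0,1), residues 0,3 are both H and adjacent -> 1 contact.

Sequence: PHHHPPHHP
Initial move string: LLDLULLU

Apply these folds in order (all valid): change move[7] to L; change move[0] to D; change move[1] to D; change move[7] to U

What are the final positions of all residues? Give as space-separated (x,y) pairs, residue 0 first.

Answer: (0,0) (0,-1) (0,-2) (0,-3) (-1,-3) (-1,-2) (-2,-2) (-3,-2) (-3,-1)

Derivation:
Initial moves: LLDLULLU
Fold: move[7]->L => LLDLULLL (positions: [(0, 0), (-1, 0), (-2, 0), (-2, -1), (-3, -1), (-3, 0), (-4, 0), (-5, 0), (-6, 0)])
Fold: move[0]->D => DLDLULLL (positions: [(0, 0), (0, -1), (-1, -1), (-1, -2), (-2, -2), (-2, -1), (-3, -1), (-4, -1), (-5, -1)])
Fold: move[1]->D => DDDLULLL (positions: [(0, 0), (0, -1), (0, -2), (0, -3), (-1, -3), (-1, -2), (-2, -2), (-3, -2), (-4, -2)])
Fold: move[7]->U => DDDLULLU (positions: [(0, 0), (0, -1), (0, -2), (0, -3), (-1, -3), (-1, -2), (-2, -2), (-3, -2), (-3, -1)])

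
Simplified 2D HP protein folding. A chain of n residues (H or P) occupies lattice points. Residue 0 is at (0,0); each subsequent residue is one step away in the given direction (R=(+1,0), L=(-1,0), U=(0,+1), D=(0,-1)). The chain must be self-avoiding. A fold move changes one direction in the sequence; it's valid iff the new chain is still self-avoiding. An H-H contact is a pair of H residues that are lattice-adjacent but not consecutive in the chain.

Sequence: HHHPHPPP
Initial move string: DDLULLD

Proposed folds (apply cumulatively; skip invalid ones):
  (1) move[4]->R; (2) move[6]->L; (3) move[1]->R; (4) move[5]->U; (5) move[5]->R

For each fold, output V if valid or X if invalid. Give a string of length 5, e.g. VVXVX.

Answer: XVXVX

Derivation:
Initial: DDLULLD -> [(0, 0), (0, -1), (0, -2), (-1, -2), (-1, -1), (-2, -1), (-3, -1), (-3, -2)]
Fold 1: move[4]->R => DDLURLD INVALID (collision), skipped
Fold 2: move[6]->L => DDLULLL VALID
Fold 3: move[1]->R => DRLULLL INVALID (collision), skipped
Fold 4: move[5]->U => DDLULUL VALID
Fold 5: move[5]->R => DDLULRL INVALID (collision), skipped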